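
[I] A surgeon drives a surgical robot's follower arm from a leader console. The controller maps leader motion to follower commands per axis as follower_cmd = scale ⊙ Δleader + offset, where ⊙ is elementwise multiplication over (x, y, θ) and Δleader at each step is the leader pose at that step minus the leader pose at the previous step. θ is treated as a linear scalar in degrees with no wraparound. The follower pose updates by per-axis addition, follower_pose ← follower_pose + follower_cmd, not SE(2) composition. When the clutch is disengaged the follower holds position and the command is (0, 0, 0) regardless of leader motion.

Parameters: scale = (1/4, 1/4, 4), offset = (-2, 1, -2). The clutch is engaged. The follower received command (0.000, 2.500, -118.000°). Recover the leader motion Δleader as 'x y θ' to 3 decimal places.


8.000 6.000 -29.000

axis x: (0.000 − -2) / (1/4) = 8.000
axis y: (2.500 − 1) / (1/4) = 6.000
axis θ: (-118.000 − -2) / (4) = -29.000


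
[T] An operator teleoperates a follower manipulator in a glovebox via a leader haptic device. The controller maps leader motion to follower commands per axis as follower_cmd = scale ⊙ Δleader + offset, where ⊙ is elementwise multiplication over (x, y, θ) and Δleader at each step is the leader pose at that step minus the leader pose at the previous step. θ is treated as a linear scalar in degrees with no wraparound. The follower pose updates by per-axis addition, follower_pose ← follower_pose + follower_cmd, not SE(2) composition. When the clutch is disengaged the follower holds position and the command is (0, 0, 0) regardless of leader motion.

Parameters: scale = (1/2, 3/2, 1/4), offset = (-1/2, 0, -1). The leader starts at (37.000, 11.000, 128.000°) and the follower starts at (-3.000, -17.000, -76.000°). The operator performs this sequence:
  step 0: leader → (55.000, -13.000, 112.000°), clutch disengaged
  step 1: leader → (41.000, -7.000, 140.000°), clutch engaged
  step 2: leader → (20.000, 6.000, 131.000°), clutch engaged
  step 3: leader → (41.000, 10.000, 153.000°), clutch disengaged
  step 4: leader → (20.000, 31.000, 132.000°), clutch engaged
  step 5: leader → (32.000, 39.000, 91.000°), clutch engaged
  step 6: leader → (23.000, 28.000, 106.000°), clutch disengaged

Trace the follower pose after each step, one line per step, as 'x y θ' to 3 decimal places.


-3.000 -17.000 -76.000
-10.500 -8.000 -70.000
-21.500 11.500 -73.250
-21.500 11.500 -73.250
-32.500 43.000 -79.500
-27.000 55.000 -90.750
-27.000 55.000 -90.750

step 0: Δleader=(18.000, -24.000, -16.000°), disengaged; cmd=(0,0,0) → follower holds at (-3.000, -17.000, -76.000°)
step 1: Δleader=(-14.000, 6.000, 28.000°), engaged; cmd=(-7.500, 9.000, 6.000°) → follower=(-10.500, -8.000, -70.000°)
step 2: Δleader=(-21.000, 13.000, -9.000°), engaged; cmd=(-11.000, 19.500, -3.250°) → follower=(-21.500, 11.500, -73.250°)
step 3: Δleader=(21.000, 4.000, 22.000°), disengaged; cmd=(0,0,0) → follower holds at (-21.500, 11.500, -73.250°)
step 4: Δleader=(-21.000, 21.000, -21.000°), engaged; cmd=(-11.000, 31.500, -6.250°) → follower=(-32.500, 43.000, -79.500°)
step 5: Δleader=(12.000, 8.000, -41.000°), engaged; cmd=(5.500, 12.000, -11.250°) → follower=(-27.000, 55.000, -90.750°)
step 6: Δleader=(-9.000, -11.000, 15.000°), disengaged; cmd=(0,0,0) → follower holds at (-27.000, 55.000, -90.750°)


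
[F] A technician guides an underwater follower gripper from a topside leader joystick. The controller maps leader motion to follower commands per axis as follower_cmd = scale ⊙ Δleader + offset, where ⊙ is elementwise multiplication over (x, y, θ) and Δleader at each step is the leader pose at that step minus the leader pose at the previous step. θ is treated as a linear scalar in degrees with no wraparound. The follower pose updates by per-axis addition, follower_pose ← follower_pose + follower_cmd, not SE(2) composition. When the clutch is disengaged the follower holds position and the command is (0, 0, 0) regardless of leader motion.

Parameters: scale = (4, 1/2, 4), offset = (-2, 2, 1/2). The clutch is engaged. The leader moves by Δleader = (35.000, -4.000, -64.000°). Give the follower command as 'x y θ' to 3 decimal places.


axis x: 4·35.000 + -2 = 138.000
axis y: 1/2·-4.000 + 2 = 0.000
axis θ: 4·-64.000 + 1/2 = -255.500

138.000 0.000 -255.500


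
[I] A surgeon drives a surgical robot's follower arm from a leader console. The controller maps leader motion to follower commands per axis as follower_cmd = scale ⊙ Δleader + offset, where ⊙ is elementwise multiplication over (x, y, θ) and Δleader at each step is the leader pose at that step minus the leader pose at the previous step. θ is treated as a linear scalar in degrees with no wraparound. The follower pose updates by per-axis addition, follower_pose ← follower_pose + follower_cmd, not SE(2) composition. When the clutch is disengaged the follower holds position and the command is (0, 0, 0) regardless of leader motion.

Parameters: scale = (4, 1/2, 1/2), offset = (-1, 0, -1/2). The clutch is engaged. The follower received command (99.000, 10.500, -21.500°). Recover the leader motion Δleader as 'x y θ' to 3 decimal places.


axis x: (99.000 − -1) / (4) = 25.000
axis y: (10.500 − 0) / (1/2) = 21.000
axis θ: (-21.500 − -1/2) / (1/2) = -42.000

25.000 21.000 -42.000


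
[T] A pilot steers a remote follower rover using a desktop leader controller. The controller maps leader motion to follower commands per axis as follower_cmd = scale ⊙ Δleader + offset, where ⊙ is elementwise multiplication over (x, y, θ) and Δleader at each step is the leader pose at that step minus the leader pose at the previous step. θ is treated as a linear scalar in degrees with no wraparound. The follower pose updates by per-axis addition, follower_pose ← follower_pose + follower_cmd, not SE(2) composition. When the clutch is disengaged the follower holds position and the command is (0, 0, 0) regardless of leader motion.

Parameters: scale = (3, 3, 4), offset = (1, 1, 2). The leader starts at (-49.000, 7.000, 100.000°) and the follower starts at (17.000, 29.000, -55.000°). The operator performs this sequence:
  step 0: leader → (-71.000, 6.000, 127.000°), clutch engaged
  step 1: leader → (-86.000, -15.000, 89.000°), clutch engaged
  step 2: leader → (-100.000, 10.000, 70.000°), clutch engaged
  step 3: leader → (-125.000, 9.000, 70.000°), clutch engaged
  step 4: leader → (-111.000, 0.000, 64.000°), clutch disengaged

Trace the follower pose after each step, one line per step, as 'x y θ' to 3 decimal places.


-48.000 27.000 55.000
-92.000 -35.000 -95.000
-133.000 41.000 -169.000
-207.000 39.000 -167.000
-207.000 39.000 -167.000

step 0: Δleader=(-22.000, -1.000, 27.000°), engaged; cmd=(-65.000, -2.000, 110.000°) → follower=(-48.000, 27.000, 55.000°)
step 1: Δleader=(-15.000, -21.000, -38.000°), engaged; cmd=(-44.000, -62.000, -150.000°) → follower=(-92.000, -35.000, -95.000°)
step 2: Δleader=(-14.000, 25.000, -19.000°), engaged; cmd=(-41.000, 76.000, -74.000°) → follower=(-133.000, 41.000, -169.000°)
step 3: Δleader=(-25.000, -1.000, 0.000°), engaged; cmd=(-74.000, -2.000, 2.000°) → follower=(-207.000, 39.000, -167.000°)
step 4: Δleader=(14.000, -9.000, -6.000°), disengaged; cmd=(0,0,0) → follower holds at (-207.000, 39.000, -167.000°)


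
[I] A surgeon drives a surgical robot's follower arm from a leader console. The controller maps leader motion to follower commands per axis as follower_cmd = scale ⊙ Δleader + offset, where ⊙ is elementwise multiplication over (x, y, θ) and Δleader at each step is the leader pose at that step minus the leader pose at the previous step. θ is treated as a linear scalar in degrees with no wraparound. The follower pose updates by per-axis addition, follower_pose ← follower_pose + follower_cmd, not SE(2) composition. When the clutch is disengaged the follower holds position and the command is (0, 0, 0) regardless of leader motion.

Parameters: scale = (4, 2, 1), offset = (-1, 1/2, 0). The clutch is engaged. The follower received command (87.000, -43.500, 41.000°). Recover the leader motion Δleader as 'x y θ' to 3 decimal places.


axis x: (87.000 − -1) / (4) = 22.000
axis y: (-43.500 − 1/2) / (2) = -22.000
axis θ: (41.000 − 0) / (1) = 41.000

22.000 -22.000 41.000


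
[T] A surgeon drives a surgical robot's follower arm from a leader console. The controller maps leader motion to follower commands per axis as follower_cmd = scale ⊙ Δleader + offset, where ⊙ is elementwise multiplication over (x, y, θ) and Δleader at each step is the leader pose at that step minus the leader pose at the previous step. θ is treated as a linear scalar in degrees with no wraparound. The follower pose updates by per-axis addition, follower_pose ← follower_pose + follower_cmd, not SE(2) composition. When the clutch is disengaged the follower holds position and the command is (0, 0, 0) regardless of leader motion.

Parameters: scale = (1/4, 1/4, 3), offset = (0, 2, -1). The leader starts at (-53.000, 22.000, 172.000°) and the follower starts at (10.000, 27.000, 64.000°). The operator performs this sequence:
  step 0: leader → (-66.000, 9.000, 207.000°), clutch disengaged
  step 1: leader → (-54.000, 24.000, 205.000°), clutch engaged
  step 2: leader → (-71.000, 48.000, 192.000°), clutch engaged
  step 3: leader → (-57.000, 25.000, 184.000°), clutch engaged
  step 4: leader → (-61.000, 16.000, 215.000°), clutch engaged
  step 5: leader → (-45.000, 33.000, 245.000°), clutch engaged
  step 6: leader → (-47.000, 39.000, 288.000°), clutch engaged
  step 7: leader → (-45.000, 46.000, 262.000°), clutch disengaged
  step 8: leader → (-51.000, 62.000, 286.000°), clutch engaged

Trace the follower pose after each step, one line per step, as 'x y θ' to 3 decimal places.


step 0: Δleader=(-13.000, -13.000, 35.000°), disengaged; cmd=(0,0,0) → follower holds at (10.000, 27.000, 64.000°)
step 1: Δleader=(12.000, 15.000, -2.000°), engaged; cmd=(3.000, 5.750, -7.000°) → follower=(13.000, 32.750, 57.000°)
step 2: Δleader=(-17.000, 24.000, -13.000°), engaged; cmd=(-4.250, 8.000, -40.000°) → follower=(8.750, 40.750, 17.000°)
step 3: Δleader=(14.000, -23.000, -8.000°), engaged; cmd=(3.500, -3.750, -25.000°) → follower=(12.250, 37.000, -8.000°)
step 4: Δleader=(-4.000, -9.000, 31.000°), engaged; cmd=(-1.000, -0.250, 92.000°) → follower=(11.250, 36.750, 84.000°)
step 5: Δleader=(16.000, 17.000, 30.000°), engaged; cmd=(4.000, 6.250, 89.000°) → follower=(15.250, 43.000, 173.000°)
step 6: Δleader=(-2.000, 6.000, 43.000°), engaged; cmd=(-0.500, 3.500, 128.000°) → follower=(14.750, 46.500, 301.000°)
step 7: Δleader=(2.000, 7.000, -26.000°), disengaged; cmd=(0,0,0) → follower holds at (14.750, 46.500, 301.000°)
step 8: Δleader=(-6.000, 16.000, 24.000°), engaged; cmd=(-1.500, 6.000, 71.000°) → follower=(13.250, 52.500, 372.000°)

10.000 27.000 64.000
13.000 32.750 57.000
8.750 40.750 17.000
12.250 37.000 -8.000
11.250 36.750 84.000
15.250 43.000 173.000
14.750 46.500 301.000
14.750 46.500 301.000
13.250 52.500 372.000


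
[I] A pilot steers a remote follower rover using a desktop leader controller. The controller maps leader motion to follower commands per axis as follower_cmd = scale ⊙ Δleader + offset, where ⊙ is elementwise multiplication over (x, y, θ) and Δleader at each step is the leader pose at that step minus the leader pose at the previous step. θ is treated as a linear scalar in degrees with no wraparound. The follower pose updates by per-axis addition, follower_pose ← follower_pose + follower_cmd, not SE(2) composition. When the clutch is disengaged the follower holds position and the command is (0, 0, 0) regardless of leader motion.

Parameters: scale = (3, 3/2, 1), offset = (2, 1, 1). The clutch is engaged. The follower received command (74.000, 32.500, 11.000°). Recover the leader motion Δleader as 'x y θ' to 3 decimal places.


24.000 21.000 10.000

axis x: (74.000 − 2) / (3) = 24.000
axis y: (32.500 − 1) / (3/2) = 21.000
axis θ: (11.000 − 1) / (1) = 10.000


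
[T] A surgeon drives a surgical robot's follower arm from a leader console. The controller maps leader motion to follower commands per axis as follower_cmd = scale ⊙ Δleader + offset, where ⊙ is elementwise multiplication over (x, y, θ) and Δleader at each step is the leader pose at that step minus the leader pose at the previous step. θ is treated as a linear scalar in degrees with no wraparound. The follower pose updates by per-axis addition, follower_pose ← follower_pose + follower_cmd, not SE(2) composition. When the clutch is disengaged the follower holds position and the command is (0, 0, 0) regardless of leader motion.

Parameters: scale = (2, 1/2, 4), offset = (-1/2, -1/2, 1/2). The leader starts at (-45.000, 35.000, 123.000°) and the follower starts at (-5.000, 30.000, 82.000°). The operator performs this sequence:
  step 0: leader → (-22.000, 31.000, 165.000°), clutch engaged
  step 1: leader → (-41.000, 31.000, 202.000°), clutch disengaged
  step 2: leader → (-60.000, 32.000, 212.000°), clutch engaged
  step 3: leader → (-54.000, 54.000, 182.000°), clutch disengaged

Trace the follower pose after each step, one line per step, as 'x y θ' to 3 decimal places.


40.500 27.500 250.500
40.500 27.500 250.500
2.000 27.500 291.000
2.000 27.500 291.000

step 0: Δleader=(23.000, -4.000, 42.000°), engaged; cmd=(45.500, -2.500, 168.500°) → follower=(40.500, 27.500, 250.500°)
step 1: Δleader=(-19.000, 0.000, 37.000°), disengaged; cmd=(0,0,0) → follower holds at (40.500, 27.500, 250.500°)
step 2: Δleader=(-19.000, 1.000, 10.000°), engaged; cmd=(-38.500, 0.000, 40.500°) → follower=(2.000, 27.500, 291.000°)
step 3: Δleader=(6.000, 22.000, -30.000°), disengaged; cmd=(0,0,0) → follower holds at (2.000, 27.500, 291.000°)


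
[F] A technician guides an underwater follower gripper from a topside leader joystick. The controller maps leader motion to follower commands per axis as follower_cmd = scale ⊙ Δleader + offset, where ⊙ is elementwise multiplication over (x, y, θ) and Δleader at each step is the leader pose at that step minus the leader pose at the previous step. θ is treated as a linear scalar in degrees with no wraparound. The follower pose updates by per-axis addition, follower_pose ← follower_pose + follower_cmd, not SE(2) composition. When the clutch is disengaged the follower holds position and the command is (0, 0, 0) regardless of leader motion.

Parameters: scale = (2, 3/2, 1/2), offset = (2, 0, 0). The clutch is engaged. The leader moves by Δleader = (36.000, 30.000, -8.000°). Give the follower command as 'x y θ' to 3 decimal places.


axis x: 2·36.000 + 2 = 74.000
axis y: 3/2·30.000 + 0 = 45.000
axis θ: 1/2·-8.000 + 0 = -4.000

74.000 45.000 -4.000


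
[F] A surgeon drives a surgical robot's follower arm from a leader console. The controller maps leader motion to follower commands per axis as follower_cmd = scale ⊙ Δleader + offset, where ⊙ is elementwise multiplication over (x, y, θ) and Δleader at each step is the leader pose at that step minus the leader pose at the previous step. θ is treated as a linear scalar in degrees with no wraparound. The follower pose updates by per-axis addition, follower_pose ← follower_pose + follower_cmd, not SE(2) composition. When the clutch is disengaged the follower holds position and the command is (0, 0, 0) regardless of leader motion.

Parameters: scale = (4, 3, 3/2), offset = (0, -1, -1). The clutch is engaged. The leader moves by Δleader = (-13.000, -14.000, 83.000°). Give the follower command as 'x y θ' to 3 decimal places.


axis x: 4·-13.000 + 0 = -52.000
axis y: 3·-14.000 + -1 = -43.000
axis θ: 3/2·83.000 + -1 = 123.500

-52.000 -43.000 123.500


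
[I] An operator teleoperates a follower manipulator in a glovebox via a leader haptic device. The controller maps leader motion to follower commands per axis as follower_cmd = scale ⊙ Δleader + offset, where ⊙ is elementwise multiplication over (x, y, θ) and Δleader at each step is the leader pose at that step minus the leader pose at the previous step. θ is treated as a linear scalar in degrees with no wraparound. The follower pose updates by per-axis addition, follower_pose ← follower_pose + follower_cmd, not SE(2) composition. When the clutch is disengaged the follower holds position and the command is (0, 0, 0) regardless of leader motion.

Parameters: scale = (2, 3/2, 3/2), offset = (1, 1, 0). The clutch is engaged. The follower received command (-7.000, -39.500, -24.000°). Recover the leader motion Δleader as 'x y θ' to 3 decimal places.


axis x: (-7.000 − 1) / (2) = -4.000
axis y: (-39.500 − 1) / (3/2) = -27.000
axis θ: (-24.000 − 0) / (3/2) = -16.000

-4.000 -27.000 -16.000


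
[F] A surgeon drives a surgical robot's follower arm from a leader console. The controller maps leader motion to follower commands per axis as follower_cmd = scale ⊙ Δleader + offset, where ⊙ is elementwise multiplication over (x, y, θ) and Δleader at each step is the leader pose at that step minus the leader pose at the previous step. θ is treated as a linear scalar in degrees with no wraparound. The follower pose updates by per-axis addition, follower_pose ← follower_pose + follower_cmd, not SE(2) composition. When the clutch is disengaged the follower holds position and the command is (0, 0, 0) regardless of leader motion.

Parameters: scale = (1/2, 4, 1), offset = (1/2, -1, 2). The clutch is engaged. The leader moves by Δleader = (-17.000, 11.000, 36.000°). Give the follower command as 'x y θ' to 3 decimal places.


axis x: 1/2·-17.000 + 1/2 = -8.000
axis y: 4·11.000 + -1 = 43.000
axis θ: 1·36.000 + 2 = 38.000

-8.000 43.000 38.000


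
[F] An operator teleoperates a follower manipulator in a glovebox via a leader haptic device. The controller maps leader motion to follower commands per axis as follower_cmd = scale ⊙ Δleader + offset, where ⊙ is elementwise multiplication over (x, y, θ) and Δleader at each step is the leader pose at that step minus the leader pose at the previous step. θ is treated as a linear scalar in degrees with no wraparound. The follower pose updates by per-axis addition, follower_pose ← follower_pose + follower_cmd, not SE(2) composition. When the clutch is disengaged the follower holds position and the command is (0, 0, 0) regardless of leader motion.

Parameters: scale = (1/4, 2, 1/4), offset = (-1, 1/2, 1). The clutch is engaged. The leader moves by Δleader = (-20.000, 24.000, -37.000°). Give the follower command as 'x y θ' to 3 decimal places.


axis x: 1/4·-20.000 + -1 = -6.000
axis y: 2·24.000 + 1/2 = 48.500
axis θ: 1/4·-37.000 + 1 = -8.250

-6.000 48.500 -8.250


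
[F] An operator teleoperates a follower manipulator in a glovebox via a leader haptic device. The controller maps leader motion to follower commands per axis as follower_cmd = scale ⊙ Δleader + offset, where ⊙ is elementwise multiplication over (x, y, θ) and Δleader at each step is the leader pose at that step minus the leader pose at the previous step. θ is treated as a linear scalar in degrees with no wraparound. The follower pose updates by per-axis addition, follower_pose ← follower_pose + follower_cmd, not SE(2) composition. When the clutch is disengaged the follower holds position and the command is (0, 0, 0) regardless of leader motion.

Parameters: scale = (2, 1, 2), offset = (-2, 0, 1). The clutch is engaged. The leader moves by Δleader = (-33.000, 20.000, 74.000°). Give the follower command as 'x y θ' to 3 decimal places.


axis x: 2·-33.000 + -2 = -68.000
axis y: 1·20.000 + 0 = 20.000
axis θ: 2·74.000 + 1 = 149.000

-68.000 20.000 149.000


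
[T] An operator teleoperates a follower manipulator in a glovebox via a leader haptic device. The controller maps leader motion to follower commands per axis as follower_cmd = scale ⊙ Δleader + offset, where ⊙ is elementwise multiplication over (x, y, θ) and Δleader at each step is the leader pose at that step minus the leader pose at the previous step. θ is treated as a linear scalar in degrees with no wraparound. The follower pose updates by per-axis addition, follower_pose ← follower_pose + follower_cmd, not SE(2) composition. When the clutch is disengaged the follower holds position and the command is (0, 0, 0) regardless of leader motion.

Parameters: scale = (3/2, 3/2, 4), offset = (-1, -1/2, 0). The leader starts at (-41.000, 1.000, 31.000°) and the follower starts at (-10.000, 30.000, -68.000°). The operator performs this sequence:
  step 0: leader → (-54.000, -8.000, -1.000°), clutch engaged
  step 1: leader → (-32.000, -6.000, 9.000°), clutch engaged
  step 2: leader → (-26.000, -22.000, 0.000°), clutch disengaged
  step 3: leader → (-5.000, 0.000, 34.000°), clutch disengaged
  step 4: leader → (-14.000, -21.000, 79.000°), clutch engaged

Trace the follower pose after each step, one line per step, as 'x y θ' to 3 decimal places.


-30.500 16.000 -196.000
1.500 18.500 -156.000
1.500 18.500 -156.000
1.500 18.500 -156.000
-13.000 -13.500 24.000

step 0: Δleader=(-13.000, -9.000, -32.000°), engaged; cmd=(-20.500, -14.000, -128.000°) → follower=(-30.500, 16.000, -196.000°)
step 1: Δleader=(22.000, 2.000, 10.000°), engaged; cmd=(32.000, 2.500, 40.000°) → follower=(1.500, 18.500, -156.000°)
step 2: Δleader=(6.000, -16.000, -9.000°), disengaged; cmd=(0,0,0) → follower holds at (1.500, 18.500, -156.000°)
step 3: Δleader=(21.000, 22.000, 34.000°), disengaged; cmd=(0,0,0) → follower holds at (1.500, 18.500, -156.000°)
step 4: Δleader=(-9.000, -21.000, 45.000°), engaged; cmd=(-14.500, -32.000, 180.000°) → follower=(-13.000, -13.500, 24.000°)


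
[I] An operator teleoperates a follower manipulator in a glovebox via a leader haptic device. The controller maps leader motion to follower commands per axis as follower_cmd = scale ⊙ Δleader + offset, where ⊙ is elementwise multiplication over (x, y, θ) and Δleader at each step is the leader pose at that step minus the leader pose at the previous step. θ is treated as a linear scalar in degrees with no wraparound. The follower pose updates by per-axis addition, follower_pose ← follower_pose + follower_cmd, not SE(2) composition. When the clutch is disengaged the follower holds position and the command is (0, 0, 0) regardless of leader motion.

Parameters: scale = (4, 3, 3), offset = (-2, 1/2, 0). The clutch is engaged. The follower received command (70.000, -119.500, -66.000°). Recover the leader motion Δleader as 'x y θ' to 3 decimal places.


axis x: (70.000 − -2) / (4) = 18.000
axis y: (-119.500 − 1/2) / (3) = -40.000
axis θ: (-66.000 − 0) / (3) = -22.000

18.000 -40.000 -22.000


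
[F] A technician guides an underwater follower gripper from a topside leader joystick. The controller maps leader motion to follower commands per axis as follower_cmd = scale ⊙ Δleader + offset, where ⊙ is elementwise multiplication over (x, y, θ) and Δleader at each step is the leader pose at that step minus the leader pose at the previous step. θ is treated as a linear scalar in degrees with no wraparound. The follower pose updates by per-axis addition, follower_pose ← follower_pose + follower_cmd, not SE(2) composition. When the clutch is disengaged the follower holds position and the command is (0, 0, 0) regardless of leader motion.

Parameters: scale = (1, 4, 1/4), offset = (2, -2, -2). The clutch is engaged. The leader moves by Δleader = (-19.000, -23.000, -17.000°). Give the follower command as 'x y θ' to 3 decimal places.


-17.000 -94.000 -6.250

axis x: 1·-19.000 + 2 = -17.000
axis y: 4·-23.000 + -2 = -94.000
axis θ: 1/4·-17.000 + -2 = -6.250


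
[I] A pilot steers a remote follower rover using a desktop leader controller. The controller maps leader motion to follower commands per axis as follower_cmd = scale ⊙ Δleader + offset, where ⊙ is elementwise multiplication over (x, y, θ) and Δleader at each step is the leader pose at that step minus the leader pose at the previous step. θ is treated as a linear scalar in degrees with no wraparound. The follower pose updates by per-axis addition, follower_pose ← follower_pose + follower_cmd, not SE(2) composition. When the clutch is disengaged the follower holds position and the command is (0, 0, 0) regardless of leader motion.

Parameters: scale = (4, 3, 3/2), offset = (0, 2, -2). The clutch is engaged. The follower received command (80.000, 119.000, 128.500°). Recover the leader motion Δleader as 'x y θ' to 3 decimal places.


axis x: (80.000 − 0) / (4) = 20.000
axis y: (119.000 − 2) / (3) = 39.000
axis θ: (128.500 − -2) / (3/2) = 87.000

20.000 39.000 87.000


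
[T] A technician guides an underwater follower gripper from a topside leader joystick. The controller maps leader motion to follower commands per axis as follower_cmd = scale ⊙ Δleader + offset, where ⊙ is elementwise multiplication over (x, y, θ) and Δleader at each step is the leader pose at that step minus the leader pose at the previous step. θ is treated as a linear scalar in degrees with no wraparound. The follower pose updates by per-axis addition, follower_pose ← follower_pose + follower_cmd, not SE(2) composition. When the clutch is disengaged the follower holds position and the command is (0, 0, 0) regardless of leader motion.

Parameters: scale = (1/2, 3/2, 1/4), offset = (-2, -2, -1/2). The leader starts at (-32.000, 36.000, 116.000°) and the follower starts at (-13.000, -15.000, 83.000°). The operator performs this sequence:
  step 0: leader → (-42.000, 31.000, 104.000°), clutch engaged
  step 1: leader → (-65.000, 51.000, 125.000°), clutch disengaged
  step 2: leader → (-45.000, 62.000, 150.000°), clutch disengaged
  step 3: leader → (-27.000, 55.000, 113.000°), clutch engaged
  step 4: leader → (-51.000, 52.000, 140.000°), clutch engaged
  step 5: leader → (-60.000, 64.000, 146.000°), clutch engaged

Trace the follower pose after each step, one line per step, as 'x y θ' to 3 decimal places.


step 0: Δleader=(-10.000, -5.000, -12.000°), engaged; cmd=(-7.000, -9.500, -3.500°) → follower=(-20.000, -24.500, 79.500°)
step 1: Δleader=(-23.000, 20.000, 21.000°), disengaged; cmd=(0,0,0) → follower holds at (-20.000, -24.500, 79.500°)
step 2: Δleader=(20.000, 11.000, 25.000°), disengaged; cmd=(0,0,0) → follower holds at (-20.000, -24.500, 79.500°)
step 3: Δleader=(18.000, -7.000, -37.000°), engaged; cmd=(7.000, -12.500, -9.750°) → follower=(-13.000, -37.000, 69.750°)
step 4: Δleader=(-24.000, -3.000, 27.000°), engaged; cmd=(-14.000, -6.500, 6.250°) → follower=(-27.000, -43.500, 76.000°)
step 5: Δleader=(-9.000, 12.000, 6.000°), engaged; cmd=(-6.500, 16.000, 1.000°) → follower=(-33.500, -27.500, 77.000°)

-20.000 -24.500 79.500
-20.000 -24.500 79.500
-20.000 -24.500 79.500
-13.000 -37.000 69.750
-27.000 -43.500 76.000
-33.500 -27.500 77.000


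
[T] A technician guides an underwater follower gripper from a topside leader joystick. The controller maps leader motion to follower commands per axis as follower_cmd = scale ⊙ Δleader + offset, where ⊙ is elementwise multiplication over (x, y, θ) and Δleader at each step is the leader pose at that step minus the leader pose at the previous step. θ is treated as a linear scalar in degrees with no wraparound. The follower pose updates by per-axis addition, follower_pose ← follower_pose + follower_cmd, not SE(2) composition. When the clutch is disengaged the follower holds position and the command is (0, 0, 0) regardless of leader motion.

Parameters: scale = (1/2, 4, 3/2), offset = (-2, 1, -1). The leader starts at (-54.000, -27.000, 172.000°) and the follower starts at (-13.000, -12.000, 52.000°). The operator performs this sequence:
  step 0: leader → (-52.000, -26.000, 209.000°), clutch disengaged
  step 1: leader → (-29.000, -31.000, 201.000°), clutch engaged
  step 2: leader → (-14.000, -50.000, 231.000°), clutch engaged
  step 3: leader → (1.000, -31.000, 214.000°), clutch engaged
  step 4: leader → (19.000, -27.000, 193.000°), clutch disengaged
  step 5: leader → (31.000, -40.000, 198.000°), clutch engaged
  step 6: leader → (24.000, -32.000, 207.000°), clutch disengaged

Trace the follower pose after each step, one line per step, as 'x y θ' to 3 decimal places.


-13.000 -12.000 52.000
-3.500 -31.000 39.000
2.000 -106.000 83.000
7.500 -29.000 56.500
7.500 -29.000 56.500
11.500 -80.000 63.000
11.500 -80.000 63.000

step 0: Δleader=(2.000, 1.000, 37.000°), disengaged; cmd=(0,0,0) → follower holds at (-13.000, -12.000, 52.000°)
step 1: Δleader=(23.000, -5.000, -8.000°), engaged; cmd=(9.500, -19.000, -13.000°) → follower=(-3.500, -31.000, 39.000°)
step 2: Δleader=(15.000, -19.000, 30.000°), engaged; cmd=(5.500, -75.000, 44.000°) → follower=(2.000, -106.000, 83.000°)
step 3: Δleader=(15.000, 19.000, -17.000°), engaged; cmd=(5.500, 77.000, -26.500°) → follower=(7.500, -29.000, 56.500°)
step 4: Δleader=(18.000, 4.000, -21.000°), disengaged; cmd=(0,0,0) → follower holds at (7.500, -29.000, 56.500°)
step 5: Δleader=(12.000, -13.000, 5.000°), engaged; cmd=(4.000, -51.000, 6.500°) → follower=(11.500, -80.000, 63.000°)
step 6: Δleader=(-7.000, 8.000, 9.000°), disengaged; cmd=(0,0,0) → follower holds at (11.500, -80.000, 63.000°)


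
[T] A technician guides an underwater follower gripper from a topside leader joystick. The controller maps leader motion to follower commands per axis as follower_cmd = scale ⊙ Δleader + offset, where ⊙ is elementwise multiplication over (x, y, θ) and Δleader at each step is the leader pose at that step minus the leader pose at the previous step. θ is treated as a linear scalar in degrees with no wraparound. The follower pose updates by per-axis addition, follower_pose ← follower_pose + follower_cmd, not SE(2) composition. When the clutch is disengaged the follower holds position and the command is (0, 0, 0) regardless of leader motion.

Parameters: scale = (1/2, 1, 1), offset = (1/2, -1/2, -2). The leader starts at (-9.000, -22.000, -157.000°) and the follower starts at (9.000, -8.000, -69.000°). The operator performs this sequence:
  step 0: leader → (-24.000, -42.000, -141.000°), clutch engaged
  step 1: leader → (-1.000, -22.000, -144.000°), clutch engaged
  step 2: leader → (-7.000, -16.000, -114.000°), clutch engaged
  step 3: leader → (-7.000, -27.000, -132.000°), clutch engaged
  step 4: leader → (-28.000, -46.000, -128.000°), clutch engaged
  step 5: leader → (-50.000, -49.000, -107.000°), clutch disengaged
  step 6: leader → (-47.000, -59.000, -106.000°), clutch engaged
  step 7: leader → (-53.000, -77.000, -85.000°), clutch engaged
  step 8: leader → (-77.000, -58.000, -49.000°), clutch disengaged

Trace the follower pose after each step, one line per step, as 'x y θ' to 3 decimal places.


2.000 -28.500 -55.000
14.000 -9.000 -60.000
11.500 -3.500 -32.000
12.000 -15.000 -52.000
2.000 -34.500 -50.000
2.000 -34.500 -50.000
4.000 -45.000 -51.000
1.500 -63.500 -32.000
1.500 -63.500 -32.000

step 0: Δleader=(-15.000, -20.000, 16.000°), engaged; cmd=(-7.000, -20.500, 14.000°) → follower=(2.000, -28.500, -55.000°)
step 1: Δleader=(23.000, 20.000, -3.000°), engaged; cmd=(12.000, 19.500, -5.000°) → follower=(14.000, -9.000, -60.000°)
step 2: Δleader=(-6.000, 6.000, 30.000°), engaged; cmd=(-2.500, 5.500, 28.000°) → follower=(11.500, -3.500, -32.000°)
step 3: Δleader=(0.000, -11.000, -18.000°), engaged; cmd=(0.500, -11.500, -20.000°) → follower=(12.000, -15.000, -52.000°)
step 4: Δleader=(-21.000, -19.000, 4.000°), engaged; cmd=(-10.000, -19.500, 2.000°) → follower=(2.000, -34.500, -50.000°)
step 5: Δleader=(-22.000, -3.000, 21.000°), disengaged; cmd=(0,0,0) → follower holds at (2.000, -34.500, -50.000°)
step 6: Δleader=(3.000, -10.000, 1.000°), engaged; cmd=(2.000, -10.500, -1.000°) → follower=(4.000, -45.000, -51.000°)
step 7: Δleader=(-6.000, -18.000, 21.000°), engaged; cmd=(-2.500, -18.500, 19.000°) → follower=(1.500, -63.500, -32.000°)
step 8: Δleader=(-24.000, 19.000, 36.000°), disengaged; cmd=(0,0,0) → follower holds at (1.500, -63.500, -32.000°)


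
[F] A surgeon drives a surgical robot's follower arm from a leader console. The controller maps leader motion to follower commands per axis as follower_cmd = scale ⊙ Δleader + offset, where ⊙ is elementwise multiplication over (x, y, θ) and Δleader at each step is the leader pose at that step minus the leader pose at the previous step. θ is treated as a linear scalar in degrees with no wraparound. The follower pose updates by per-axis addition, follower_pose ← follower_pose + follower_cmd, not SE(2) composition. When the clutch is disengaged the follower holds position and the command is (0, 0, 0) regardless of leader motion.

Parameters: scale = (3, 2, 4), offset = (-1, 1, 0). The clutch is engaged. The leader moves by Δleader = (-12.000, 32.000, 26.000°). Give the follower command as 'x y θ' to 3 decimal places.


-37.000 65.000 104.000

axis x: 3·-12.000 + -1 = -37.000
axis y: 2·32.000 + 1 = 65.000
axis θ: 4·26.000 + 0 = 104.000


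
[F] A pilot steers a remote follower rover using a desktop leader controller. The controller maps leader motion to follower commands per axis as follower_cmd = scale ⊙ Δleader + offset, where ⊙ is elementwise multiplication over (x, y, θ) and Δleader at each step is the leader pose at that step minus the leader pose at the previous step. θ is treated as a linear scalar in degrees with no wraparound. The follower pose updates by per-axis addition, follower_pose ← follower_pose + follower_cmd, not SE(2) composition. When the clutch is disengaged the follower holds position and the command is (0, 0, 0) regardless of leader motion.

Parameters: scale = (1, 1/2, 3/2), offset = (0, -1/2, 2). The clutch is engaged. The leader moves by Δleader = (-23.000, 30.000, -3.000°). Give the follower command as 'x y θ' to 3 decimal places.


axis x: 1·-23.000 + 0 = -23.000
axis y: 1/2·30.000 + -1/2 = 14.500
axis θ: 3/2·-3.000 + 2 = -2.500

-23.000 14.500 -2.500


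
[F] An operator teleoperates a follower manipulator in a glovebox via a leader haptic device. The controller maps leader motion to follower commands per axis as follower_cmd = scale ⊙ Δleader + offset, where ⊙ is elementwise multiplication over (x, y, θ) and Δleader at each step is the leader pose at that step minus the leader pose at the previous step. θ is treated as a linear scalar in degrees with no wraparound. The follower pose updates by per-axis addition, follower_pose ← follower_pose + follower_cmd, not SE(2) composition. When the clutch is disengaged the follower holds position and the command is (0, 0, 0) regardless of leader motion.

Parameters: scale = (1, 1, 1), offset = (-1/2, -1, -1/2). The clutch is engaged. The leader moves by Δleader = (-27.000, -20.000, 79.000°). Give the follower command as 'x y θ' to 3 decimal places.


axis x: 1·-27.000 + -1/2 = -27.500
axis y: 1·-20.000 + -1 = -21.000
axis θ: 1·79.000 + -1/2 = 78.500

-27.500 -21.000 78.500


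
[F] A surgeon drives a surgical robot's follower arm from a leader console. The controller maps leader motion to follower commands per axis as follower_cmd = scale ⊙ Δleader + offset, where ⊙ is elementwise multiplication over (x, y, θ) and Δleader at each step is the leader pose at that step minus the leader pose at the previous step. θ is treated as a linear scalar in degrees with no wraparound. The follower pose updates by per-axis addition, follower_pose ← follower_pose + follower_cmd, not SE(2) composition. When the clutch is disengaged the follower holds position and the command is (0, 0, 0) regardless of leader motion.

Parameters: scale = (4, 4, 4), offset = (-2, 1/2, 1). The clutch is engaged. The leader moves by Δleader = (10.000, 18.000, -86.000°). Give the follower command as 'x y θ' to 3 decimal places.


38.000 72.500 -343.000

axis x: 4·10.000 + -2 = 38.000
axis y: 4·18.000 + 1/2 = 72.500
axis θ: 4·-86.000 + 1 = -343.000


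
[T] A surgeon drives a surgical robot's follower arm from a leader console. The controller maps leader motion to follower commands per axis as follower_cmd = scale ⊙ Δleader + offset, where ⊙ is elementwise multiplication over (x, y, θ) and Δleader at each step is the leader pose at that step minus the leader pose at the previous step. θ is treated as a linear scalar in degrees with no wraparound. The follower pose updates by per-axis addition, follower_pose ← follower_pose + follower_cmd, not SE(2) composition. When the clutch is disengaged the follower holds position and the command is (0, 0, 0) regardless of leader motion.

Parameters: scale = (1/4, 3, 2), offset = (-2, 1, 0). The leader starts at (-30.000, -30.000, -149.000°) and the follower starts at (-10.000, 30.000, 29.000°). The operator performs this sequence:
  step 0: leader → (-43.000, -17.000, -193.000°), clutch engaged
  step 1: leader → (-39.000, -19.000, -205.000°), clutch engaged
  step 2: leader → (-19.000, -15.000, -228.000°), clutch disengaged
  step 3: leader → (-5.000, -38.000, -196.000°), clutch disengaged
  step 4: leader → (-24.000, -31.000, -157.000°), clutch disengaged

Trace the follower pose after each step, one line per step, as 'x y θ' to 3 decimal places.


step 0: Δleader=(-13.000, 13.000, -44.000°), engaged; cmd=(-5.250, 40.000, -88.000°) → follower=(-15.250, 70.000, -59.000°)
step 1: Δleader=(4.000, -2.000, -12.000°), engaged; cmd=(-1.000, -5.000, -24.000°) → follower=(-16.250, 65.000, -83.000°)
step 2: Δleader=(20.000, 4.000, -23.000°), disengaged; cmd=(0,0,0) → follower holds at (-16.250, 65.000, -83.000°)
step 3: Δleader=(14.000, -23.000, 32.000°), disengaged; cmd=(0,0,0) → follower holds at (-16.250, 65.000, -83.000°)
step 4: Δleader=(-19.000, 7.000, 39.000°), disengaged; cmd=(0,0,0) → follower holds at (-16.250, 65.000, -83.000°)

-15.250 70.000 -59.000
-16.250 65.000 -83.000
-16.250 65.000 -83.000
-16.250 65.000 -83.000
-16.250 65.000 -83.000


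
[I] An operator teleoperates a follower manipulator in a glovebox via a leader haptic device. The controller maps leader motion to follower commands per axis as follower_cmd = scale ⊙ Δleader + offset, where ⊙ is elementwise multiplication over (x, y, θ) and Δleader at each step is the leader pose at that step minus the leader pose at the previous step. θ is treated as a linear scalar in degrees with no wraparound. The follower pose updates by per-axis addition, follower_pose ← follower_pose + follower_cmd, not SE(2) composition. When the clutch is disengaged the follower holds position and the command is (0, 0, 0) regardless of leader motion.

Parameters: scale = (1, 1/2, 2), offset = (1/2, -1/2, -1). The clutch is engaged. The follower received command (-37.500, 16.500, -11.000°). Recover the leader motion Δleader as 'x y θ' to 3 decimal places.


axis x: (-37.500 − 1/2) / (1) = -38.000
axis y: (16.500 − -1/2) / (1/2) = 34.000
axis θ: (-11.000 − -1) / (2) = -5.000

-38.000 34.000 -5.000


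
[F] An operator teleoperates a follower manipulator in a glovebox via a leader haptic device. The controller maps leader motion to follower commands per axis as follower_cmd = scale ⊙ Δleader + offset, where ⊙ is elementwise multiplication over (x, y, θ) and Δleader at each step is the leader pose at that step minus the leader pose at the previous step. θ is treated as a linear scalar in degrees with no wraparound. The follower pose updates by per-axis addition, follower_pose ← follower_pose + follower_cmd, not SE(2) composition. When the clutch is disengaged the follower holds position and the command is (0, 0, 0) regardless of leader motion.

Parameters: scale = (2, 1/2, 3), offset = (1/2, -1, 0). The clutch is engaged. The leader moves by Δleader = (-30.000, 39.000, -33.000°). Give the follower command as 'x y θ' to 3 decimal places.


-59.500 18.500 -99.000

axis x: 2·-30.000 + 1/2 = -59.500
axis y: 1/2·39.000 + -1 = 18.500
axis θ: 3·-33.000 + 0 = -99.000
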